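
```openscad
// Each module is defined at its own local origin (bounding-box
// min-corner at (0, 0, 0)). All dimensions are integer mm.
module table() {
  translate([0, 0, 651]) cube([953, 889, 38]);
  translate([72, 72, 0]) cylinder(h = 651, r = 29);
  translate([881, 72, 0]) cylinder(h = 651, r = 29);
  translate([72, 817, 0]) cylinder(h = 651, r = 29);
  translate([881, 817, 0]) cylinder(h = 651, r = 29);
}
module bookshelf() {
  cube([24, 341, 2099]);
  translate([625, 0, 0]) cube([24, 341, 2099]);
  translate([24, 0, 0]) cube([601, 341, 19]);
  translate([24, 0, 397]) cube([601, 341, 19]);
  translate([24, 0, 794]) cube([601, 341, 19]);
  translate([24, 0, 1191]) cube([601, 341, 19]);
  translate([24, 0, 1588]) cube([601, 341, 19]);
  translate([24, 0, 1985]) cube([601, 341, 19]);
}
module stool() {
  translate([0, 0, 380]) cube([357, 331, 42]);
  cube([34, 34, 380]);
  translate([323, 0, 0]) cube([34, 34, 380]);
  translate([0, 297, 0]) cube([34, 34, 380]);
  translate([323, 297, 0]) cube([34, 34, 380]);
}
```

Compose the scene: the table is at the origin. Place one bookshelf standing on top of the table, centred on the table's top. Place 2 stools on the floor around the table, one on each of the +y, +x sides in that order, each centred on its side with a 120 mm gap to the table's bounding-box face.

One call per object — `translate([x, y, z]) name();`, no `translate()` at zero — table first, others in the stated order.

table();
translate([152, 274, 689]) bookshelf();
translate([298, 1009, 0]) stool();
translate([1073, 279, 0]) stool();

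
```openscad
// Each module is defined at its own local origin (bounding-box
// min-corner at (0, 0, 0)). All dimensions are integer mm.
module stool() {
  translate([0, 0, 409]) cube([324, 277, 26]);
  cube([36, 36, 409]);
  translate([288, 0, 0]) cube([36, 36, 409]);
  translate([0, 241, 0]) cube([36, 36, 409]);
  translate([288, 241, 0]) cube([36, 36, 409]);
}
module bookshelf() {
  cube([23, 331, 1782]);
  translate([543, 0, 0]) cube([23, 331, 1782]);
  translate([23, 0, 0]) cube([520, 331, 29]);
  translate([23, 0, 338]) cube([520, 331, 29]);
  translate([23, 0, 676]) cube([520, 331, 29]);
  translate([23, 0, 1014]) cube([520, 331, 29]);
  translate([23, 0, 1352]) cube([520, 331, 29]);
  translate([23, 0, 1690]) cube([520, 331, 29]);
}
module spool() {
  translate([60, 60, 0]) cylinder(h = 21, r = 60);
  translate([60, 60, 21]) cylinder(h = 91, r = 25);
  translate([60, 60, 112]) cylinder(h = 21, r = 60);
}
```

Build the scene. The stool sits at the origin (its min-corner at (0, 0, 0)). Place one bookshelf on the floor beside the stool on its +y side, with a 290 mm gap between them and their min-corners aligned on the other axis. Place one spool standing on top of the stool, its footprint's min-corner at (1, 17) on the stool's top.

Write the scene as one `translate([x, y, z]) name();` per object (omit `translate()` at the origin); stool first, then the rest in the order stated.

stool();
translate([0, 567, 0]) bookshelf();
translate([1, 17, 435]) spool();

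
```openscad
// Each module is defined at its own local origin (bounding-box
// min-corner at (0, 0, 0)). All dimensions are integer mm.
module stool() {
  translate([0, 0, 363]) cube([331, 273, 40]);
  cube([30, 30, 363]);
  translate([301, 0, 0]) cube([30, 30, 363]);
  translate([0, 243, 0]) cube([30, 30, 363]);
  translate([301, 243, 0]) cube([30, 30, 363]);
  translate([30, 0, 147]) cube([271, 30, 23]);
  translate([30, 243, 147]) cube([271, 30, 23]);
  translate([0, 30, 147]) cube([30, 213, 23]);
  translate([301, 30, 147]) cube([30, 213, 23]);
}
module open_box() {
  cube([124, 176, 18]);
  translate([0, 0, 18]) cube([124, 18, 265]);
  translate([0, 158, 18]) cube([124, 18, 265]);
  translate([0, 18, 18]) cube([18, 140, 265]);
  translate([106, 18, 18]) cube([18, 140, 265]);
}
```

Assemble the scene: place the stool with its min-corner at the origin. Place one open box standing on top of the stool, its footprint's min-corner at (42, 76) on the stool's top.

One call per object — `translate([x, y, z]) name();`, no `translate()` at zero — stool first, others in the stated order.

stool();
translate([42, 76, 403]) open_box();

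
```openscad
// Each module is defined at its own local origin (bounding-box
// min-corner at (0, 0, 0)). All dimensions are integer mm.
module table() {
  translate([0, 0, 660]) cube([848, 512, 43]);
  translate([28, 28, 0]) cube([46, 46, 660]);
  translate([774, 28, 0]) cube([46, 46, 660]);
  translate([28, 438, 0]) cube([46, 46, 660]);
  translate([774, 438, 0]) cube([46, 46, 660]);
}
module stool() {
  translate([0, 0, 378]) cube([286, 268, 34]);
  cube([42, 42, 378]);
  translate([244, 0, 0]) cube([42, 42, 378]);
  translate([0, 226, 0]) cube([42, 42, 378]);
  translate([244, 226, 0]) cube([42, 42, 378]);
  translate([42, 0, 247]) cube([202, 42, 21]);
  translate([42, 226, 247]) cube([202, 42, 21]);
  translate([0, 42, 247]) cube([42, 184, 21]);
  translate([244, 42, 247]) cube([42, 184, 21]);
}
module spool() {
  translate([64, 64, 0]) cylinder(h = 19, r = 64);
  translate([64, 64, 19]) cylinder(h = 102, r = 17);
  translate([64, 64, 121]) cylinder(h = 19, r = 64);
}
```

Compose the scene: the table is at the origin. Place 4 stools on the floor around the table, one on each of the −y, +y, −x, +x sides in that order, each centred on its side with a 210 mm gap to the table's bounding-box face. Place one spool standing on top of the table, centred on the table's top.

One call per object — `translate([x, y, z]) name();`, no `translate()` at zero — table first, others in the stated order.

table();
translate([281, -478, 0]) stool();
translate([281, 722, 0]) stool();
translate([-496, 122, 0]) stool();
translate([1058, 122, 0]) stool();
translate([360, 192, 703]) spool();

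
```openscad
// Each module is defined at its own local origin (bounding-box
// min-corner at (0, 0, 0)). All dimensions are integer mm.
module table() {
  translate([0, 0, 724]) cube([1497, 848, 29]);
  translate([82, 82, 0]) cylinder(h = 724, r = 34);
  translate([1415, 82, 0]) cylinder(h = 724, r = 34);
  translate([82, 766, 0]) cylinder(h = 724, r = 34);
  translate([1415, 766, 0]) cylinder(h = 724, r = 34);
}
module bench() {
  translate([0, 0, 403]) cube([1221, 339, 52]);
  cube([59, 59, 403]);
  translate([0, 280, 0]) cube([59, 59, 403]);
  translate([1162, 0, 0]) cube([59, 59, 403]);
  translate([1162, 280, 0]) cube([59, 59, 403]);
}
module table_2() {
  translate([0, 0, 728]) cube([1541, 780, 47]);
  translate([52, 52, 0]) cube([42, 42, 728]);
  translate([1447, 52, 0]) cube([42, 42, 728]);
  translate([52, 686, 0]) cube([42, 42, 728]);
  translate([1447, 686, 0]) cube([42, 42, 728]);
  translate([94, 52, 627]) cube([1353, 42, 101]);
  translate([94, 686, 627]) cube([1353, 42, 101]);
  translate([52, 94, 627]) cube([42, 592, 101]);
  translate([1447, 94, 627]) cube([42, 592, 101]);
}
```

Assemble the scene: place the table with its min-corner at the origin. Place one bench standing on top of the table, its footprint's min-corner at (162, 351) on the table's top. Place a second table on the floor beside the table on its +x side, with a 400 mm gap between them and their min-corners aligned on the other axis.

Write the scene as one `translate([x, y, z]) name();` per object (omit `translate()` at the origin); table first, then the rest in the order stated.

table();
translate([162, 351, 753]) bench();
translate([1897, 0, 0]) table_2();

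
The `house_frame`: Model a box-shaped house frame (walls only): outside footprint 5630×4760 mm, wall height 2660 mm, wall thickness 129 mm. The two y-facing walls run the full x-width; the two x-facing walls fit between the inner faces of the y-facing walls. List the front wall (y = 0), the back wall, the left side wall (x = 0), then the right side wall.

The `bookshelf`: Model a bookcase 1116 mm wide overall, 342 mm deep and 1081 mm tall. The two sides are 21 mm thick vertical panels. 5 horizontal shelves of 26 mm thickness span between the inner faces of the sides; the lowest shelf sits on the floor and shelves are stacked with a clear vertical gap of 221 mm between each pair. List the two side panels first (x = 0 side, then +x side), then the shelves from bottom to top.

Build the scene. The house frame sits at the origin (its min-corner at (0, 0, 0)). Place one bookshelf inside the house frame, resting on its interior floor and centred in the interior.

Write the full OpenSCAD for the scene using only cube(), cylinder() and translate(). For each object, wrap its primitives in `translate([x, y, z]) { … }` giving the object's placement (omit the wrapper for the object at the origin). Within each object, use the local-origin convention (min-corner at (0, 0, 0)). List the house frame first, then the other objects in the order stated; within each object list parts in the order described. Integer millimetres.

cube([5630, 129, 2660]);
translate([0, 4631, 0]) cube([5630, 129, 2660]);
translate([0, 129, 0]) cube([129, 4502, 2660]);
translate([5501, 129, 0]) cube([129, 4502, 2660]);
translate([2257, 2209, 0]) {
  cube([21, 342, 1081]);
  translate([1095, 0, 0]) cube([21, 342, 1081]);
  translate([21, 0, 0]) cube([1074, 342, 26]);
  translate([21, 0, 247]) cube([1074, 342, 26]);
  translate([21, 0, 494]) cube([1074, 342, 26]);
  translate([21, 0, 741]) cube([1074, 342, 26]);
  translate([21, 0, 988]) cube([1074, 342, 26]);
}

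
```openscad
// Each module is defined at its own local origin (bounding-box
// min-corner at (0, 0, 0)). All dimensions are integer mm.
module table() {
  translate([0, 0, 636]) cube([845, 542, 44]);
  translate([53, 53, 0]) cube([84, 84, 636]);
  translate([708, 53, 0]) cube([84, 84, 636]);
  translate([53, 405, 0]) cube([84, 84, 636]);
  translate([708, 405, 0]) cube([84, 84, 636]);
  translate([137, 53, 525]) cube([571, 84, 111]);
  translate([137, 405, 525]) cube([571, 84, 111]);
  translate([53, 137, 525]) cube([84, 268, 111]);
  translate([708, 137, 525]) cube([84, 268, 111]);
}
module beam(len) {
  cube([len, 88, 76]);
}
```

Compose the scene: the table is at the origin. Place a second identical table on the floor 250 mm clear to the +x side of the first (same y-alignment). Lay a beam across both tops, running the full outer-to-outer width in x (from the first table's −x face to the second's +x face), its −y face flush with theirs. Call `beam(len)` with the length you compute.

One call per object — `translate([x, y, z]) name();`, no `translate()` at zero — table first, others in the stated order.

table();
translate([1095, 0, 0]) table();
translate([0, 0, 680]) beam(1940);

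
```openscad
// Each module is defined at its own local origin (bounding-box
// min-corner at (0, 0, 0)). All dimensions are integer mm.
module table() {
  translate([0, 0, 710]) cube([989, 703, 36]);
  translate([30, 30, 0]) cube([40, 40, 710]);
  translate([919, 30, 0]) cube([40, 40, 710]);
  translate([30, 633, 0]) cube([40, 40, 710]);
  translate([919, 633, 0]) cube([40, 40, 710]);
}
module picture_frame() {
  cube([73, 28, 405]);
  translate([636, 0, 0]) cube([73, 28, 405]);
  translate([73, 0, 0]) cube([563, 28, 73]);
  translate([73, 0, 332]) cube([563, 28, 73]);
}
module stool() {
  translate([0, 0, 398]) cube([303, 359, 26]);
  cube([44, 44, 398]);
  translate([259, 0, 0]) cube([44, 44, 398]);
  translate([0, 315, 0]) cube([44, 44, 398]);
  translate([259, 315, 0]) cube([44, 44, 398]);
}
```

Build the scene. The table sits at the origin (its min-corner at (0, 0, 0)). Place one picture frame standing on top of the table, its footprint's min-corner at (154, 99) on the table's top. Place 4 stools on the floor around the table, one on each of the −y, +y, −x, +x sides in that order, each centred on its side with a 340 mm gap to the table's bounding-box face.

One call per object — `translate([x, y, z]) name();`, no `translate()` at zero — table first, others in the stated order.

table();
translate([154, 99, 746]) picture_frame();
translate([343, -699, 0]) stool();
translate([343, 1043, 0]) stool();
translate([-643, 172, 0]) stool();
translate([1329, 172, 0]) stool();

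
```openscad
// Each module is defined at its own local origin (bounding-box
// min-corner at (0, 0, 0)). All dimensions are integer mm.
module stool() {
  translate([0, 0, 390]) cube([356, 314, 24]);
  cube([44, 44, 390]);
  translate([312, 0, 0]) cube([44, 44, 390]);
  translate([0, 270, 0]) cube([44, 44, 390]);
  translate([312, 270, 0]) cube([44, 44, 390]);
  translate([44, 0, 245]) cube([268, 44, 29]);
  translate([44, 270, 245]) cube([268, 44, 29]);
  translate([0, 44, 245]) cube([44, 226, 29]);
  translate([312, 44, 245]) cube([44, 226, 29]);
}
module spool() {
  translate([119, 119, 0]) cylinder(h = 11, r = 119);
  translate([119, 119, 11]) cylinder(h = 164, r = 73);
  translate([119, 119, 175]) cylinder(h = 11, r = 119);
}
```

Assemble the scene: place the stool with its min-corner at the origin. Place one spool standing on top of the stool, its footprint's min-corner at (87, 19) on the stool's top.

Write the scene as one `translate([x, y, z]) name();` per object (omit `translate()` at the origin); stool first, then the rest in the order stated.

stool();
translate([87, 19, 414]) spool();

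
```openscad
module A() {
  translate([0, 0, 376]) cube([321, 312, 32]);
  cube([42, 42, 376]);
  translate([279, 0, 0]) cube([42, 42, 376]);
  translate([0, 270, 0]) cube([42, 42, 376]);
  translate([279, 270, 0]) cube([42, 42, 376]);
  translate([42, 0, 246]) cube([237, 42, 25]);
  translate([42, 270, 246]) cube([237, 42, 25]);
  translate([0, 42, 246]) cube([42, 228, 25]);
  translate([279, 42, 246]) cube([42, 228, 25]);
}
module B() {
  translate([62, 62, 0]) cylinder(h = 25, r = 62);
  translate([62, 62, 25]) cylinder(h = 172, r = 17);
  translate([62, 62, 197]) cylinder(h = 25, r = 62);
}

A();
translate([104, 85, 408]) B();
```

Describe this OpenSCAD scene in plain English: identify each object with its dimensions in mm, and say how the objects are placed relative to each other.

A is a simple wooden stool: a rectangular seat 321 mm (x) by 312 mm (y), 32 mm thick, top face at z = 408 mm, on four square legs, each 42×42 mm in cross-section. The legs rest on z = 0, each flush with a corner of the seat. Four stretchers, 42 mm wide and 25 mm tall, connect adjacent legs with their undersides at z = 246 mm, each running between the inner faces of the legs it joins and aligned with the legs' outer faces on the other axis.

B is a spool: two coaxial disc flanges of radius 62 mm and thickness 25 mm, joined by a core cylinder of radius 17 mm and height 172 mm. The lower flange rests on z = 0 and the three cylinders share a vertical axis.

The spool is on top of the stool.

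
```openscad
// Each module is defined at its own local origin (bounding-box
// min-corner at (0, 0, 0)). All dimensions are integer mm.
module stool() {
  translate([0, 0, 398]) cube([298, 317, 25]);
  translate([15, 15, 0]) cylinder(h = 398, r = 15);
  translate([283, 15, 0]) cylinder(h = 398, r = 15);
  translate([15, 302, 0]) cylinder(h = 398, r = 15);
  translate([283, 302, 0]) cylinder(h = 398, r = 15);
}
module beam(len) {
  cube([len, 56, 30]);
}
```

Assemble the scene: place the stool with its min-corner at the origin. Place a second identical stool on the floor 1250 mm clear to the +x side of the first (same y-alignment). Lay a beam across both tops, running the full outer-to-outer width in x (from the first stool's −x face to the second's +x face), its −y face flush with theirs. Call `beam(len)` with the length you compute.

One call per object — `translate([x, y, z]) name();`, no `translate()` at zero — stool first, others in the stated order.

stool();
translate([1548, 0, 0]) stool();
translate([0, 0, 423]) beam(1846);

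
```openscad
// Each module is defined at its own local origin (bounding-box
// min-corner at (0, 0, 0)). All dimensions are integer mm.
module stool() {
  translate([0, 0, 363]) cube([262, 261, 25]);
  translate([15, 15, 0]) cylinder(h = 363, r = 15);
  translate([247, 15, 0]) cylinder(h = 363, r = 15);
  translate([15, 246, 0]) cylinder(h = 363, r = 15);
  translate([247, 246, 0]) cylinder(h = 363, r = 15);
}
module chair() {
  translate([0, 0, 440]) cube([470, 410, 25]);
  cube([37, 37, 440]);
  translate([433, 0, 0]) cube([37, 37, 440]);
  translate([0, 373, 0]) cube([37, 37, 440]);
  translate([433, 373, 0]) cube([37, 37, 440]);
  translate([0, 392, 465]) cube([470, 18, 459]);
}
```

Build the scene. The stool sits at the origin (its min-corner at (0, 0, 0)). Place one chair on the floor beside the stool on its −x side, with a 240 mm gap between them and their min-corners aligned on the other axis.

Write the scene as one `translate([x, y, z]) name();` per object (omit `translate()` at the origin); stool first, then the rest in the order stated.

stool();
translate([-710, 0, 0]) chair();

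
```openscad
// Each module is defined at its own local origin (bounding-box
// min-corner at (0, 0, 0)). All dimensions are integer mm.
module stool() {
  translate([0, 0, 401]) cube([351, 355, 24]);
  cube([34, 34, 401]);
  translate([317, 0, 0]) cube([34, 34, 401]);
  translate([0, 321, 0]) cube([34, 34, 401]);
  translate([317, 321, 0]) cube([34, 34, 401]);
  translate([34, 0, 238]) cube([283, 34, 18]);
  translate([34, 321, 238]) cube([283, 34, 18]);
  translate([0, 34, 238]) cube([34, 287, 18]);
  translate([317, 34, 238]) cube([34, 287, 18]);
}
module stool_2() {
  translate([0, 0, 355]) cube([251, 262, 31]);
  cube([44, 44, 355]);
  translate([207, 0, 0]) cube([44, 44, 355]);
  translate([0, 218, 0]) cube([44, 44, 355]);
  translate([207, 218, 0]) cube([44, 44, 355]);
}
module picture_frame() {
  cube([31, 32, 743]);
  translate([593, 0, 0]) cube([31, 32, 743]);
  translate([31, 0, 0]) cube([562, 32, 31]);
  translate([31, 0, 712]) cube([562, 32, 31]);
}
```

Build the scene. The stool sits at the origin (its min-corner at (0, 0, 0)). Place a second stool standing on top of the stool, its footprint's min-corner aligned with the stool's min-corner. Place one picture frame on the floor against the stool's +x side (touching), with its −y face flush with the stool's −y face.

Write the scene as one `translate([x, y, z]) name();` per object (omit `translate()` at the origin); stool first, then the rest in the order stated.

stool();
translate([0, 0, 425]) stool_2();
translate([351, 0, 0]) picture_frame();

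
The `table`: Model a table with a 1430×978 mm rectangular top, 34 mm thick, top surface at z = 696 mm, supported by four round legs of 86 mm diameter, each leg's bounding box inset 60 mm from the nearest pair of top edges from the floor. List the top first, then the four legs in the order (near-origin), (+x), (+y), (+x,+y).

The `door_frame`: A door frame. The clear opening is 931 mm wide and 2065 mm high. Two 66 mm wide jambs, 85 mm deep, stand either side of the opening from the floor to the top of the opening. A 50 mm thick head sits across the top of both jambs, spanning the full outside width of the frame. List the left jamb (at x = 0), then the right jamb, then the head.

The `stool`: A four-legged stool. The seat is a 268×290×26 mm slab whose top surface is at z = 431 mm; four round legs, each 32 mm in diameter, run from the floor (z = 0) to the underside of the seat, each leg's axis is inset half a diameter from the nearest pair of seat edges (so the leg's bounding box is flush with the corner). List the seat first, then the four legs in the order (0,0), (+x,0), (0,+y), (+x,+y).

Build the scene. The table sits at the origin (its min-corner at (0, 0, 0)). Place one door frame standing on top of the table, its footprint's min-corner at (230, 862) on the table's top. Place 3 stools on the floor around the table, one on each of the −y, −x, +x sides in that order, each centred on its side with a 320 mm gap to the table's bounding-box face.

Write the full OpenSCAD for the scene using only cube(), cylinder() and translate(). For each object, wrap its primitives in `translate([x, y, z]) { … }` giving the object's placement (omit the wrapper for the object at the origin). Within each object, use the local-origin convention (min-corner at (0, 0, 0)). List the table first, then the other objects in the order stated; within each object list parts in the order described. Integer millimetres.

translate([0, 0, 662]) cube([1430, 978, 34]);
translate([103, 103, 0]) cylinder(h = 662, r = 43);
translate([1327, 103, 0]) cylinder(h = 662, r = 43);
translate([103, 875, 0]) cylinder(h = 662, r = 43);
translate([1327, 875, 0]) cylinder(h = 662, r = 43);
translate([230, 862, 696]) {
  cube([66, 85, 2065]);
  translate([997, 0, 0]) cube([66, 85, 2065]);
  translate([0, 0, 2065]) cube([1063, 85, 50]);
}
translate([581, -610, 0]) {
  translate([0, 0, 405]) cube([268, 290, 26]);
  translate([16, 16, 0]) cylinder(h = 405, r = 16);
  translate([252, 16, 0]) cylinder(h = 405, r = 16);
  translate([16, 274, 0]) cylinder(h = 405, r = 16);
  translate([252, 274, 0]) cylinder(h = 405, r = 16);
}
translate([-588, 344, 0]) {
  translate([0, 0, 405]) cube([268, 290, 26]);
  translate([16, 16, 0]) cylinder(h = 405, r = 16);
  translate([252, 16, 0]) cylinder(h = 405, r = 16);
  translate([16, 274, 0]) cylinder(h = 405, r = 16);
  translate([252, 274, 0]) cylinder(h = 405, r = 16);
}
translate([1750, 344, 0]) {
  translate([0, 0, 405]) cube([268, 290, 26]);
  translate([16, 16, 0]) cylinder(h = 405, r = 16);
  translate([252, 16, 0]) cylinder(h = 405, r = 16);
  translate([16, 274, 0]) cylinder(h = 405, r = 16);
  translate([252, 274, 0]) cylinder(h = 405, r = 16);
}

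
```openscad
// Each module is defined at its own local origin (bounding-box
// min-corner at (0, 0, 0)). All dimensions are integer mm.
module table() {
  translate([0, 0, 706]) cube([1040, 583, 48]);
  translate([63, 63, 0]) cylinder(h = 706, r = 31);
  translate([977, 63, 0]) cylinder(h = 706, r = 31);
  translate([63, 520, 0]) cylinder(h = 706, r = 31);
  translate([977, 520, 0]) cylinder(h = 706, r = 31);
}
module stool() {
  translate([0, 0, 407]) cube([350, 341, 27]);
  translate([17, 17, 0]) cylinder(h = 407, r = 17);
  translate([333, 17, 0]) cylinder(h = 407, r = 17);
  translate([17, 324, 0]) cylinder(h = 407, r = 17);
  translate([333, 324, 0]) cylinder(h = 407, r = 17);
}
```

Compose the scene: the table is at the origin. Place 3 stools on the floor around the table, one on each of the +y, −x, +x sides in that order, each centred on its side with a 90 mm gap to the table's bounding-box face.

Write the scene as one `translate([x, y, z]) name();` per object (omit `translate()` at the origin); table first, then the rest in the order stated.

table();
translate([345, 673, 0]) stool();
translate([-440, 121, 0]) stool();
translate([1130, 121, 0]) stool();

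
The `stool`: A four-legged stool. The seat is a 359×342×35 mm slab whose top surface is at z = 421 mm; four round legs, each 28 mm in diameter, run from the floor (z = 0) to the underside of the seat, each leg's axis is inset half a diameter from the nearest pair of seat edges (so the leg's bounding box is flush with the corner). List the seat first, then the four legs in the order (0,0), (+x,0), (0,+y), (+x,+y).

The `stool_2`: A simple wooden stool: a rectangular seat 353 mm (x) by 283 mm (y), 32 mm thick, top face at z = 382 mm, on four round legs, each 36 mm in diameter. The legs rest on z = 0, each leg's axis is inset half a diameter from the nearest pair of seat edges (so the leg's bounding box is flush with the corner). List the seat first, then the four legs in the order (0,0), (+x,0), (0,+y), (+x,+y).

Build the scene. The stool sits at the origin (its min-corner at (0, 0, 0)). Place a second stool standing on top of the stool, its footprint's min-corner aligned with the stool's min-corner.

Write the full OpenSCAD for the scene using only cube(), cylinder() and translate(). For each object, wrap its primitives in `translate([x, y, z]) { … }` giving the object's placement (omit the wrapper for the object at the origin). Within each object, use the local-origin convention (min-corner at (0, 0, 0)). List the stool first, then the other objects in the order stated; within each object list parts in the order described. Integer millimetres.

translate([0, 0, 386]) cube([359, 342, 35]);
translate([14, 14, 0]) cylinder(h = 386, r = 14);
translate([345, 14, 0]) cylinder(h = 386, r = 14);
translate([14, 328, 0]) cylinder(h = 386, r = 14);
translate([345, 328, 0]) cylinder(h = 386, r = 14);
translate([0, 0, 421]) {
  translate([0, 0, 350]) cube([353, 283, 32]);
  translate([18, 18, 0]) cylinder(h = 350, r = 18);
  translate([335, 18, 0]) cylinder(h = 350, r = 18);
  translate([18, 265, 0]) cylinder(h = 350, r = 18);
  translate([335, 265, 0]) cylinder(h = 350, r = 18);
}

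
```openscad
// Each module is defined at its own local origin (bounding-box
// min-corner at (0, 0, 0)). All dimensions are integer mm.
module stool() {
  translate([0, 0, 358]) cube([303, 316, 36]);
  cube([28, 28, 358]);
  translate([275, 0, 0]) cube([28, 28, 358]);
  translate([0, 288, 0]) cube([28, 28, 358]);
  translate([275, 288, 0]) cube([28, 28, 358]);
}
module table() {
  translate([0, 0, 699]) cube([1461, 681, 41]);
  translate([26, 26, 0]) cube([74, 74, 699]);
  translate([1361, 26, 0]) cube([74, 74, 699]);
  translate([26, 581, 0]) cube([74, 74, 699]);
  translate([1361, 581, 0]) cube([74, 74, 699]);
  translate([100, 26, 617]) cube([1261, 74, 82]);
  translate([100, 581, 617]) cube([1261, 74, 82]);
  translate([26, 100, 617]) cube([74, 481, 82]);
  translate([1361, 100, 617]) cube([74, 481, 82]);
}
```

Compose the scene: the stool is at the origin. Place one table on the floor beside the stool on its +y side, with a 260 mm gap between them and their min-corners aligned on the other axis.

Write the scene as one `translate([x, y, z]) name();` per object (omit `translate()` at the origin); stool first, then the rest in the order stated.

stool();
translate([0, 576, 0]) table();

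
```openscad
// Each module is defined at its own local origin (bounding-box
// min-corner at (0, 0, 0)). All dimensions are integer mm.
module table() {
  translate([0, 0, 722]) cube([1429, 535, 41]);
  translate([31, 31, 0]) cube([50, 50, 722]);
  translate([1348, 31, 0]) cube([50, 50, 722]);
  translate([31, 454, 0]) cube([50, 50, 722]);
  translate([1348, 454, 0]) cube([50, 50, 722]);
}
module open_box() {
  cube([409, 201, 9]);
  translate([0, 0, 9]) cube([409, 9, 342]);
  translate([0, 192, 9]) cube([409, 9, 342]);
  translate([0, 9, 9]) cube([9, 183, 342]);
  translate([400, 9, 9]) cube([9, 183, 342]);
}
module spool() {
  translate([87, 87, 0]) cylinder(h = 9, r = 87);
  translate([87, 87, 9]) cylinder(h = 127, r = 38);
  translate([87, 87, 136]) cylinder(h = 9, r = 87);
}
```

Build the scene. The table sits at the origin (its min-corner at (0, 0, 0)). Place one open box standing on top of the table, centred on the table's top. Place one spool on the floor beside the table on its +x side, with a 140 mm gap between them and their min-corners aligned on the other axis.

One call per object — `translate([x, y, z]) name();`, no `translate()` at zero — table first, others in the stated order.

table();
translate([510, 167, 763]) open_box();
translate([1569, 0, 0]) spool();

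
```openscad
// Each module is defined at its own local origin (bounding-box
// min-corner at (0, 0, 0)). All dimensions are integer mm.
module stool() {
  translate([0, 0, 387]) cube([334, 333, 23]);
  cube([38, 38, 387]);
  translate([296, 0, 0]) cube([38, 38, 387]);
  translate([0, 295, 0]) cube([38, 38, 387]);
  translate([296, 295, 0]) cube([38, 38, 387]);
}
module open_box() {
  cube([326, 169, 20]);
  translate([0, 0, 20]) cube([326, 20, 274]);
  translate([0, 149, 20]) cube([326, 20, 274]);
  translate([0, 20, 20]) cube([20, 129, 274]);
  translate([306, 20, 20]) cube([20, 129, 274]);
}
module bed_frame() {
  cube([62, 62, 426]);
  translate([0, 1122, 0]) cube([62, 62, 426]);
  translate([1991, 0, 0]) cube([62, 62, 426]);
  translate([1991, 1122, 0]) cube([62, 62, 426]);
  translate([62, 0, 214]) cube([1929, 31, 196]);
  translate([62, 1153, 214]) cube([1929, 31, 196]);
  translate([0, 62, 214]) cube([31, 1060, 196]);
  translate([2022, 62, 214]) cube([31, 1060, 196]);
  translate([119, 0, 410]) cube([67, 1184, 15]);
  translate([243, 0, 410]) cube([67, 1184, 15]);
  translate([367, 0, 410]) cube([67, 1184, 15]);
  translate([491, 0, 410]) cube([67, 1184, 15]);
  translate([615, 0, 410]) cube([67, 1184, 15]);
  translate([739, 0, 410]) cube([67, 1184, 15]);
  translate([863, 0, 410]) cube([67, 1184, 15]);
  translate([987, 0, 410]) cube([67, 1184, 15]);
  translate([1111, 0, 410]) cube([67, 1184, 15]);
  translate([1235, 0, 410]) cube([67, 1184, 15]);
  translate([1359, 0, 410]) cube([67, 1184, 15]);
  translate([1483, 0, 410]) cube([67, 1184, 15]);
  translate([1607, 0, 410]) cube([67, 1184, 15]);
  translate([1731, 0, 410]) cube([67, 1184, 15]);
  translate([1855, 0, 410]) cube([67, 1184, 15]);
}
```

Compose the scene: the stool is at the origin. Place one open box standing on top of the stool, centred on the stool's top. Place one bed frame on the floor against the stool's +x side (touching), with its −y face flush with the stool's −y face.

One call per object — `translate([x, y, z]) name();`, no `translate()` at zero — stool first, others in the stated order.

stool();
translate([4, 82, 410]) open_box();
translate([334, 0, 0]) bed_frame();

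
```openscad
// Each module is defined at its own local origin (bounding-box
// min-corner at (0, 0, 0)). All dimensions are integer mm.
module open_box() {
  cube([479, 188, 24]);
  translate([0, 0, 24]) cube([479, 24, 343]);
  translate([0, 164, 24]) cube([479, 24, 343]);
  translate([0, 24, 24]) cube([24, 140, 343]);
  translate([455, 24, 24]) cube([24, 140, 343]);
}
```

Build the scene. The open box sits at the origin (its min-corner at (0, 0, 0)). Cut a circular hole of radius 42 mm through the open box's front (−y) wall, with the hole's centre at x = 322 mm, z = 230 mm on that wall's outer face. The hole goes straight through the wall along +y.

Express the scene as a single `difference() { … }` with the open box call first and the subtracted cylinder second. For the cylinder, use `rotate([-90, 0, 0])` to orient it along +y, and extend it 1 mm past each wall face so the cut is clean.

difference() {
  open_box();
  translate([322, -1, 230]) rotate([-90, 0, 0]) cylinder(h = 26, r = 42);
}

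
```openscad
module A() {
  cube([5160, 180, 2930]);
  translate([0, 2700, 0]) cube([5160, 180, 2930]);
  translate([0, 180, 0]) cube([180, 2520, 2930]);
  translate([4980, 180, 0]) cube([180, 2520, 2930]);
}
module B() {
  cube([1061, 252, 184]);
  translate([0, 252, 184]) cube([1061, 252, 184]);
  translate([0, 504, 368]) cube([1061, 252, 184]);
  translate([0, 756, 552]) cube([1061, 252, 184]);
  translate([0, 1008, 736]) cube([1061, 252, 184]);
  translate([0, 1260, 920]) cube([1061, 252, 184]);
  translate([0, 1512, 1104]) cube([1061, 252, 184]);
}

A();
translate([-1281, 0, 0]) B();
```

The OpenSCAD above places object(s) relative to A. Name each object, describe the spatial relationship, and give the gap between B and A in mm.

The staircase's nearest face is 220 mm from the house frame's −x face.

A is a house frame. B is a staircase. The staircase is on the floor beside the house frame on its −x side. The gap between the staircase and the house frame is 220 mm.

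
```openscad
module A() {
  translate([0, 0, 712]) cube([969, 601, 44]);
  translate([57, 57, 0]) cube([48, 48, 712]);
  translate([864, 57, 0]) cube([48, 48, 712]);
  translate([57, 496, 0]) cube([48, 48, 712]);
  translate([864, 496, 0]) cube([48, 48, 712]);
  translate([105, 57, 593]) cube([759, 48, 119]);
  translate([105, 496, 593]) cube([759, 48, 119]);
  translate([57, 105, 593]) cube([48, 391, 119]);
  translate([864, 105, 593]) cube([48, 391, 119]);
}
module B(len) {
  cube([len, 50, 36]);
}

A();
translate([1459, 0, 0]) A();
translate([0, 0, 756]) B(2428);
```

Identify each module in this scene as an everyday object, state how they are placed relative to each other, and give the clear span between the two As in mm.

Second table starts at x = 1459; first ends at x = 969; clear span = 1459 − 969 = 490 mm.

A is a table. B is a beam. A beam spans the tops of two tables. The clear span between the two tables is 490 mm.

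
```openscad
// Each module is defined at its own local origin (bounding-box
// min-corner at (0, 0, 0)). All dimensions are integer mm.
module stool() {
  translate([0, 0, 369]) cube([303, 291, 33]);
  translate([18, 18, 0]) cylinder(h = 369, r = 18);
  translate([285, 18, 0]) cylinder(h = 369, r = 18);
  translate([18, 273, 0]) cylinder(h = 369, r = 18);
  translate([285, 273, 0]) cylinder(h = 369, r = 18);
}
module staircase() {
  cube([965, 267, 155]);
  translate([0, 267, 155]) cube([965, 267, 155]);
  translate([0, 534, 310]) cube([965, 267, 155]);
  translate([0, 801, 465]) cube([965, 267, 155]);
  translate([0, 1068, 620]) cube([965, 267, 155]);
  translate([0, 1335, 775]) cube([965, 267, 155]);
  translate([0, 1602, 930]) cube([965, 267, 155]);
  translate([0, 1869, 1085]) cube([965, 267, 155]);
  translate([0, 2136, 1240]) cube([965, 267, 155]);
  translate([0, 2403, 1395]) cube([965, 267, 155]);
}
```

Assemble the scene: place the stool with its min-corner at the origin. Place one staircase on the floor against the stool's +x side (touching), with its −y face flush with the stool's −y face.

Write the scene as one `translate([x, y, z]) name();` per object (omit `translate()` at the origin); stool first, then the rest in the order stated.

stool();
translate([303, 0, 0]) staircase();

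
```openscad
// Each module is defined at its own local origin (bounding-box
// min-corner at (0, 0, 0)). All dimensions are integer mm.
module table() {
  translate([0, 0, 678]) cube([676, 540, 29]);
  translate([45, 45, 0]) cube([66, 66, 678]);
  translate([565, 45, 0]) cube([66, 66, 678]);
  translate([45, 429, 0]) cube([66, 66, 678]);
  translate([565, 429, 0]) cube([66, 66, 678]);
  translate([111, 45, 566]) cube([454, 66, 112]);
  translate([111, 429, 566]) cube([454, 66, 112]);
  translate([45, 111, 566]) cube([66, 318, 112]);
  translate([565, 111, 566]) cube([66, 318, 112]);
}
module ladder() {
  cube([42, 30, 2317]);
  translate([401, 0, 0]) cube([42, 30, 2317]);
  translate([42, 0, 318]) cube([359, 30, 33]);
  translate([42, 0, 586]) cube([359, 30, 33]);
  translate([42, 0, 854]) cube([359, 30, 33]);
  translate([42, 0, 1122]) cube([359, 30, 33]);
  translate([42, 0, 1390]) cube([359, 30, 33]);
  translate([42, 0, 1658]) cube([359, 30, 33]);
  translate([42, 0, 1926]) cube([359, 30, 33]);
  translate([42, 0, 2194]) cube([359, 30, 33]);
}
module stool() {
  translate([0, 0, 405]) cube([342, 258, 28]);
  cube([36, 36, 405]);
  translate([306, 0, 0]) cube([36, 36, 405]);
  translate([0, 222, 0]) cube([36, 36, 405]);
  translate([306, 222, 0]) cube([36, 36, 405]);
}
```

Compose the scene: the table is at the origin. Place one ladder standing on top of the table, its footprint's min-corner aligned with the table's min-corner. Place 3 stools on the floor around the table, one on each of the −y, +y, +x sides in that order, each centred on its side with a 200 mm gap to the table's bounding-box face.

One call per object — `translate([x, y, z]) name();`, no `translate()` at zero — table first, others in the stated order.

table();
translate([0, 0, 707]) ladder();
translate([167, -458, 0]) stool();
translate([167, 740, 0]) stool();
translate([876, 141, 0]) stool();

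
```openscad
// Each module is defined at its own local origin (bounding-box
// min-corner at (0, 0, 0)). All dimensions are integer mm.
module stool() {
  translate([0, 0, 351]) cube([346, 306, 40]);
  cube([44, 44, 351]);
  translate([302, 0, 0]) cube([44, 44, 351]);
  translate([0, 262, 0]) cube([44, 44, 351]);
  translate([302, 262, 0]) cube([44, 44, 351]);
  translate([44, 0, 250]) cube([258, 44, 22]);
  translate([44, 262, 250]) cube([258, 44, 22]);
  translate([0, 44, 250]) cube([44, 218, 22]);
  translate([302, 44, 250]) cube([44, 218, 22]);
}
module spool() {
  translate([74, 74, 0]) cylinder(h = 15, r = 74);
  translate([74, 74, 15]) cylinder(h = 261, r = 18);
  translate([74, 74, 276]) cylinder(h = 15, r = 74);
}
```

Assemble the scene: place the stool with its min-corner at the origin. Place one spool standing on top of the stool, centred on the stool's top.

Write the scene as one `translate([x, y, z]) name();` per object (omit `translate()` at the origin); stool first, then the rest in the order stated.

stool();
translate([99, 79, 391]) spool();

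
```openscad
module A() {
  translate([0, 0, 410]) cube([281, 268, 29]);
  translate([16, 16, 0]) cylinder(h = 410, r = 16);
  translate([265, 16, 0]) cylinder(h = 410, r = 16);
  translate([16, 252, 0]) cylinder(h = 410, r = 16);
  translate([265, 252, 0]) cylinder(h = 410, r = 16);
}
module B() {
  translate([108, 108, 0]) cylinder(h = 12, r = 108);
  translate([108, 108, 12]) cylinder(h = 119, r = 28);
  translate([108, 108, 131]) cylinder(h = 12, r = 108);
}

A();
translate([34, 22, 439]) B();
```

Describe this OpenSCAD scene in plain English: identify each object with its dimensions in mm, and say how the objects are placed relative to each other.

A is a four-legged stool. The seat is 281×268 mm, 29 mm thick, top at z = 439 mm. It stands on four round legs, each 32 mm in diameter, from z = 0 to the seat underside, each leg's axis is inset half a diameter from the nearest pair of seat edges (so the leg's bounding box is flush with the corner).

B is a spool: two coaxial disc flanges of radius 108 mm and thickness 12 mm, joined by a core cylinder of radius 28 mm and height 119 mm. The lower flange rests on z = 0 and the three cylinders share a vertical axis.

The spool is on top of the stool.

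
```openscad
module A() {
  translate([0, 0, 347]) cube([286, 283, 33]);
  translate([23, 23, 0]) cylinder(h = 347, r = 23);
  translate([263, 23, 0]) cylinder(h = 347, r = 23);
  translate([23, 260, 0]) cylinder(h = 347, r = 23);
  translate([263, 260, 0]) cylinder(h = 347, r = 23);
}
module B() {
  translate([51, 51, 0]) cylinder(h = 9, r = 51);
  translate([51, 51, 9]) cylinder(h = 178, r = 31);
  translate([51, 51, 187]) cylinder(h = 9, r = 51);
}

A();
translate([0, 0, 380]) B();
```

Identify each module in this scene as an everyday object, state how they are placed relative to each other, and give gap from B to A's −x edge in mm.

The spool's min-x is at 0; the stool's min-x is 0; gap = 0 mm.

A is a stool. B is a spool. The spool is on top of the stool. The gap from the spool to the stool's −x edge is 0 mm.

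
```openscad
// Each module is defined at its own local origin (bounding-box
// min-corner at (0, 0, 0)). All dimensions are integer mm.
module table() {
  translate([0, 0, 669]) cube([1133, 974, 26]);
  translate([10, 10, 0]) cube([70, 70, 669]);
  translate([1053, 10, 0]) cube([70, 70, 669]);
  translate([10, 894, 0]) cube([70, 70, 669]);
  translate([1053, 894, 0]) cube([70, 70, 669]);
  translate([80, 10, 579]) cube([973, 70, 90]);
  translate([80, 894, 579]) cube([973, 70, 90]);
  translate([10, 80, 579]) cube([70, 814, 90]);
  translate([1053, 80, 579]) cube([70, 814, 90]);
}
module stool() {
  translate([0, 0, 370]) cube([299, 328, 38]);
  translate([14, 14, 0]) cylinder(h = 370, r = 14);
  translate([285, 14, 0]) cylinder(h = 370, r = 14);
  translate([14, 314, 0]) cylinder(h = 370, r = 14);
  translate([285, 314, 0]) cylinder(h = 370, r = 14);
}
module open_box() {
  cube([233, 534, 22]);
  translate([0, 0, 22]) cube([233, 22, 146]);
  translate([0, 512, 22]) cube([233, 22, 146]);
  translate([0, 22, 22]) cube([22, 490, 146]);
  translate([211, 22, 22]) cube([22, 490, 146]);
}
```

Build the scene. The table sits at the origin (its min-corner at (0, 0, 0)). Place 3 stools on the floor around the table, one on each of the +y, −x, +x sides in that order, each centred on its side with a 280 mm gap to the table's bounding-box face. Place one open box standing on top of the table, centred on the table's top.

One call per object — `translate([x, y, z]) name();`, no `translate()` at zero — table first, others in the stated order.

table();
translate([417, 1254, 0]) stool();
translate([-579, 323, 0]) stool();
translate([1413, 323, 0]) stool();
translate([450, 220, 695]) open_box();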